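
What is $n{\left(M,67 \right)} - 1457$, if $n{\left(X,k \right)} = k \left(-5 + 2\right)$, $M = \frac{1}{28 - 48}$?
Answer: $-1658$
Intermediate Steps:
$M = - \frac{1}{20}$ ($M = \frac{1}{-20} = - \frac{1}{20} \approx -0.05$)
$n{\left(X,k \right)} = - 3 k$ ($n{\left(X,k \right)} = k \left(-3\right) = - 3 k$)
$n{\left(M,67 \right)} - 1457 = \left(-3\right) 67 - 1457 = -201 - 1457 = -1658$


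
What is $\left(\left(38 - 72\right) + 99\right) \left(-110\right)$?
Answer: $-7150$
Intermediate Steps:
$\left(\left(38 - 72\right) + 99\right) \left(-110\right) = \left(-34 + 99\right) \left(-110\right) = 65 \left(-110\right) = -7150$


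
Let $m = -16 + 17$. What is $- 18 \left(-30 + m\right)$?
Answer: $522$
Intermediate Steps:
$m = 1$
$- 18 \left(-30 + m\right) = - 18 \left(-30 + 1\right) = \left(-18\right) \left(-29\right) = 522$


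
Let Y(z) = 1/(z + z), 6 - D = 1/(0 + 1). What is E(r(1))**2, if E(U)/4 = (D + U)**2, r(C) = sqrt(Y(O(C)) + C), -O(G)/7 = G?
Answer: (70 + sqrt(182))**4/2401 ≈ 20238.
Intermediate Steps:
D = 5 (D = 6 - 1/(0 + 1) = 6 - 1/1 = 6 - 1*1 = 6 - 1 = 5)
O(G) = -7*G
Y(z) = 1/(2*z)
r(C) = sqrt(C - 1/(14*C)) (r(C) = sqrt(1/(2*((-7*C))) + C) = sqrt((-1/(7*C))/2 + C) = sqrt(-1/(14*C) + C) = sqrt(C - 1/(14*C)))
E(U) = 4*(5 + U)**2
E(r(1))**2 = (4*(5 + sqrt(-14/1 + 196*1)/14)**2)**2 = (4*(5 + sqrt(-14*1 + 196)/14)**2)**2 = (4*(5 + sqrt(-14 + 196)/14)**2)**2 = (4*(5 + sqrt(182)/14)**2)**2 = 16*(5 + sqrt(182)/14)**4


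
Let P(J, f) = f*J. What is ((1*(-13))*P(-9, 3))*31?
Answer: 10881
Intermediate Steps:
P(J, f) = J*f
((1*(-13))*P(-9, 3))*31 = ((1*(-13))*(-9*3))*31 = -13*(-27)*31 = 351*31 = 10881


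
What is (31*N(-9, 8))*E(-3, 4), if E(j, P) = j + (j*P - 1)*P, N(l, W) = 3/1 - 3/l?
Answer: -17050/3 ≈ -5683.3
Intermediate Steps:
N(l, W) = 3 - 3/l (N(l, W) = 3*1 - 3/l = 3 - 3/l)
E(j, P) = j + P*(-1 + P*j) (E(j, P) = j + (P*j - 1)*P = j + (-1 + P*j)*P = j + P*(-1 + P*j))
(31*N(-9, 8))*E(-3, 4) = (31*(3 - 3/(-9)))*(-3 - 1*4 - 3*4²) = (31*(3 - 3*(-⅑)))*(-3 - 4 - 3*16) = (31*(3 + ⅓))*(-3 - 4 - 48) = (31*(10/3))*(-55) = (310/3)*(-55) = -17050/3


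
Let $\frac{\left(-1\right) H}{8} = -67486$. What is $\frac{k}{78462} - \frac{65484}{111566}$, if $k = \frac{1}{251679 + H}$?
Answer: $- \frac{290505406071155}{494938093803426} \approx -0.58695$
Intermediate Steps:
$H = 539888$ ($H = \left(-8\right) \left(-67486\right) = 539888$)
$k = \frac{1}{791567}$ ($k = \frac{1}{251679 + 539888} = \frac{1}{791567} \approx 1.2633 \cdot 10^{-6}$)
$\frac{k}{78462} - \frac{65484}{111566} = \frac{1}{791567 \cdot 78462} - \frac{65484}{111566} = \frac{1}{791567} \cdot \frac{1}{78462} - \frac{32742}{55783} = \frac{1}{62107929954} - \frac{32742}{55783} = - \frac{290505406071155}{494938093803426}$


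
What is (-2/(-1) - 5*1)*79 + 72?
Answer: -165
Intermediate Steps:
(-2/(-1) - 5*1)*79 + 72 = (-2*(-1) - 5)*79 + 72 = (2 - 5)*79 + 72 = -3*79 + 72 = -237 + 72 = -165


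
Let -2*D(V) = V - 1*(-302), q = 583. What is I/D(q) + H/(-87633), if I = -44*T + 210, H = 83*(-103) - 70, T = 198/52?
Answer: 20639/8617245 ≈ 0.0023951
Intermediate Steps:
T = 99/26 (T = 198*(1/52) = 99/26 ≈ 3.8077)
D(V) = -151 - V/2 (D(V) = -(V - 1*(-302))/2 = -(V + 302)/2 = -(302 + V)/2 = -151 - V/2)
H = -8619 (H = -8549 - 70 = -8619)
I = 552/13 (I = -44*99/26 + 210 = -2178/13 + 210 = 552/13 ≈ 42.462)
I/D(q) + H/(-87633) = 552/(13*(-151 - 1/2*583)) - 8619/(-87633) = 552/(13*(-151 - 583/2)) - 8619*(-1/87633) = 552/(13*(-885/2)) + 221/2247 = (552/13)*(-2/885) + 221/2247 = -368/3835 + 221/2247 = 20639/8617245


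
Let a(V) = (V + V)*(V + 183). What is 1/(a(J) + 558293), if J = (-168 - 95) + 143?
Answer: 1/543173 ≈ 1.8410e-6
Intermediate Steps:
J = -120 (J = -263 + 143 = -120)
a(V) = 2*V*(183 + V) (a(V) = (2*V)*(183 + V) = 2*V*(183 + V))
1/(a(J) + 558293) = 1/(2*(-120)*(183 - 120) + 558293) = 1/(2*(-120)*63 + 558293) = 1/(-15120 + 558293) = 1/543173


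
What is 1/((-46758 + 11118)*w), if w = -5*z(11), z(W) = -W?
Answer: -1/1960200 ≈ -5.1015e-7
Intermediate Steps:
w = 55 (w = -(-5)*11 = -5*(-11) = 55)
1/((-46758 + 11118)*w) = 1/((-46758 + 11118)*55) = (1/55)/(-35640) = -1/35640*1/55 = -1/1960200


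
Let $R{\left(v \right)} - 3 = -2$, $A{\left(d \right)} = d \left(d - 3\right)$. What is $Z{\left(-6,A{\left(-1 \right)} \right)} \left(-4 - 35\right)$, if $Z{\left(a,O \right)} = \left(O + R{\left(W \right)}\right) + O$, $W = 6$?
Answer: $-351$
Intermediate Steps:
$A{\left(d \right)} = d \left(-3 + d\right)$
$R{\left(v \right)} = 1$ ($R{\left(v \right)} = 3 - 2 = 1$)
$Z{\left(a,O \right)} = 1 + 2 O$ ($Z{\left(a,O \right)} = \left(O + 1\right) + O = \left(1 + O\right) + O = 1 + 2 O$)
$Z{\left(-6,A{\left(-1 \right)} \right)} \left(-4 - 35\right) = \left(1 + 2 \left(- (-3 - 1)\right)\right) \left(-4 - 35\right) = \left(1 + 2 \left(\left(-1\right) \left(-4\right)\right)\right) \left(-39\right) = \left(1 + 2 \cdot 4\right) \left(-39\right) = \left(1 + 8\right) \left(-39\right) = 9 \left(-39\right) = -351$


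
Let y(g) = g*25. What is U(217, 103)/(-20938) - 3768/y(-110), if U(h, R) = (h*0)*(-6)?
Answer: 1884/1375 ≈ 1.3702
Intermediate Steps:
y(g) = 25*g
U(h, R) = 0 (U(h, R) = 0*(-6) = 0)
U(217, 103)/(-20938) - 3768/y(-110) = 0/(-20938) - 3768/(25*(-110)) = 0*(-1/20938) - 3768/(-2750) = 0 - 3768*(-1/2750) = 0 + 1884/1375 = 1884/1375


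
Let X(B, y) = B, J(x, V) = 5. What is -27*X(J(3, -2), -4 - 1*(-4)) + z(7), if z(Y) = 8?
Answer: -127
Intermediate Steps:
-27*X(J(3, -2), -4 - 1*(-4)) + z(7) = -27*5 + 8 = -135 + 8 = -127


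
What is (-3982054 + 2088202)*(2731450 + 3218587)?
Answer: -11268489472524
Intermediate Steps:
(-3982054 + 2088202)*(2731450 + 3218587) = -1893852*5950037 = -11268489472524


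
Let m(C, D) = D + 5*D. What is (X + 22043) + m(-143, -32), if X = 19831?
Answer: 41682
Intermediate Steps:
m(C, D) = 6*D
(X + 22043) + m(-143, -32) = (19831 + 22043) + 6*(-32) = 41874 - 192 = 41682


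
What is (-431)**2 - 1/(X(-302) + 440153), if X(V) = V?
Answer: 81707161610/439851 ≈ 1.8576e+5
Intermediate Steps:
(-431)**2 - 1/(X(-302) + 440153) = (-431)**2 - 1/(-302 + 440153) = 185761 - 1/439851 = 81707161610/439851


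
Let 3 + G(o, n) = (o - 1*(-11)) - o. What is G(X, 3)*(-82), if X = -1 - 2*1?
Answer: -656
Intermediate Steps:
X = -3 (X = -1 - 2 = -3)
G(o, n) = 8 (G(o, n) = -3 + ((o - 1*(-11)) - o) = -3 + ((o + 11) - o) = -3 + ((11 + o) - o) = -3 + 11 = 8)
G(X, 3)*(-82) = 8*(-82) = -656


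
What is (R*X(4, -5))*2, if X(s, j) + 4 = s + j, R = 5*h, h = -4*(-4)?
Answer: -800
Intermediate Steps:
h = 16
R = 80 (R = 5*16 = 80)
X(s, j) = -4 + j + s (X(s, j) = -4 + (s + j) = -4 + (j + s) = -4 + j + s)
(R*X(4, -5))*2 = (80*(-4 - 5 + 4))*2 = (80*(-5))*2 = -400*2 = -800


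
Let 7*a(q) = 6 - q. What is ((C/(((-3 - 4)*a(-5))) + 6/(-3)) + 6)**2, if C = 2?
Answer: 1764/121 ≈ 14.579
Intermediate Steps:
a(q) = 6/7 - q/7 (a(q) = (6 - q)/7 = 6/7 - q/7)
((C/(((-3 - 4)*a(-5))) + 6/(-3)) + 6)**2 = ((2/(((-3 - 4)*(6/7 - 1/7*(-5)))) + 6/(-3)) + 6)**2 = ((2/((-7*(6/7 + 5/7))) + 6*(-1/3)) + 6)**2 = ((2/((-7*11/7)) - 2) + 6)**2 = ((2/(-11) - 2) + 6)**2 = ((2*(-1/11) - 2) + 6)**2 = ((-2/11 - 2) + 6)**2 = (-24/11 + 6)**2 = (42/11)**2 = 1764/121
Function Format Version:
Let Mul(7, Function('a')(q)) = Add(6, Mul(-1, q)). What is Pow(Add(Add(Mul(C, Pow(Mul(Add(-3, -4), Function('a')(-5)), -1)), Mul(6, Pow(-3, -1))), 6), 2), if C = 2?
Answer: Rational(1764, 121) ≈ 14.579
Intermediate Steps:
Function('a')(q) = Add(Rational(6, 7), Mul(Rational(-1, 7), q)) (Function('a')(q) = Mul(Rational(1, 7), Add(6, Mul(-1, q))) = Add(Rational(6, 7), Mul(Rational(-1, 7), q)))
Pow(Add(Add(Mul(C, Pow(Mul(Add(-3, -4), Function('a')(-5)), -1)), Mul(6, Pow(-3, -1))), 6), 2) = Pow(Add(Add(Mul(2, Pow(Mul(Add(-3, -4), Add(Rational(6, 7), Mul(Rational(-1, 7), -5))), -1)), Mul(6, Pow(-3, -1))), 6), 2) = Pow(Add(Add(Mul(2, Pow(Mul(-7, Add(Rational(6, 7), Rational(5, 7))), -1)), Mul(6, Rational(-1, 3))), 6), 2) = Pow(Add(Add(Mul(2, Pow(Mul(-7, Rational(11, 7)), -1)), -2), 6), 2) = Pow(Add(Add(Mul(2, Pow(-11, -1)), -2), 6), 2) = Pow(Add(Add(Mul(2, Rational(-1, 11)), -2), 6), 2) = Pow(Add(Add(Rational(-2, 11), -2), 6), 2) = Pow(Add(Rational(-24, 11), 6), 2) = Pow(Rational(42, 11), 2) = Rational(1764, 121)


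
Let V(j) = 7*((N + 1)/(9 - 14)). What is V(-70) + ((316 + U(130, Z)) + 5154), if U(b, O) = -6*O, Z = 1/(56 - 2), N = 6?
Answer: 245704/45 ≈ 5460.1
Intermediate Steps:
Z = 1/54 ≈ 0.018519
V(j) = -49/5 (V(j) = 7*((6 + 1)/(9 - 14)) = 7*(7/(-5)) = 7*(7*(-1/5)) = 7*(-7/5) = -49/5)
V(-70) + ((316 + U(130, Z)) + 5154) = -49/5 + ((316 - 6*1/54) + 5154) = -49/5 + ((316 - 1/9) + 5154) = -49/5 + (2843/9 + 5154) = -49/5 + 49229/9 = 245704/45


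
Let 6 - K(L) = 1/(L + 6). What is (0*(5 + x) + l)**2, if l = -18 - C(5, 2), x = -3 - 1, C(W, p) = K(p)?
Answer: 36481/64 ≈ 570.02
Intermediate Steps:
K(L) = 6 - 1/(6 + L) (K(L) = 6 - 1/(L + 6) = 6 - 1/(6 + L))
C(W, p) = (35 + 6*p)/(6 + p)
x = -4
l = -191/8 (l = -18 - (35 + 6*2)/(6 + 2) = -18 - (35 + 12)/8 = -18 - 47/8 = -191/8 ≈ -23.875)
(0*(5 + x) + l)**2 = (0*(5 - 4) - 191/8)**2 = (0*1 - 191/8)**2 = (0 - 191/8)**2 = (-191/8)**2 = 36481/64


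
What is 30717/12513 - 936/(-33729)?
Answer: 116418429/46894553 ≈ 2.4826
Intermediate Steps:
30717/12513 - 936/(-33729) = 30717*(1/12513) - 936*(-1/33729) = 10239/4171 + 312/11243 = 116418429/46894553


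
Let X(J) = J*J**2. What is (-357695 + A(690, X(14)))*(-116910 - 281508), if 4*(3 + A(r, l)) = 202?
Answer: 142493201655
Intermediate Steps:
X(J) = J**3
A(r, l) = 95/2 (A(r, l) = -3 + (1/4)*202 = -3 + 101/2 = 95/2)
(-357695 + A(690, X(14)))*(-116910 - 281508) = (-357695 + 95/2)*(-116910 - 281508) = -715295/2*(-398418) = 142493201655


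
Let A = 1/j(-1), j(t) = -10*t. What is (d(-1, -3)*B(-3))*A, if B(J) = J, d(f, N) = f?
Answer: 3/10 ≈ 0.30000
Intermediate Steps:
A = ⅒ (A = 1/(-10*(-1)) = 1/10 = ⅒ ≈ 0.10000)
(d(-1, -3)*B(-3))*A = -1*(-3)*(⅒) = 3*(⅒) = 3/10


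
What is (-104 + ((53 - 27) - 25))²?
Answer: 10609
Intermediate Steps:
(-104 + ((53 - 27) - 25))² = (-104 + (26 - 25))² = (-104 + 1)² = (-103)² = 10609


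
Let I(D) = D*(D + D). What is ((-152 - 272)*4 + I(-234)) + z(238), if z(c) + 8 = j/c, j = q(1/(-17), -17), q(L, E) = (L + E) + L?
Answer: 436190877/4046 ≈ 1.0781e+5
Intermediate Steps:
I(D) = 2*D**2 (I(D) = D*(2*D) = 2*D**2)
q(L, E) = E + 2*L (q(L, E) = (E + L) + L = E + 2*L)
j = -291/17 (j = -17 + 2/(-17) = -17 + 2*(-1/17) = -17 - 2/17 = -291/17 ≈ -17.118)
z(c) = -8 - 291/(17*c)
((-152 - 272)*4 + I(-234)) + z(238) = ((-152 - 272)*4 + 2*(-234)**2) + (-8 - 291/17/238) = (-424*4 + 2*54756) + (-8 - 291/17*1/238) = (-1696 + 109512) + (-8 - 291/4046) = 107816 - 32659/4046 = 436190877/4046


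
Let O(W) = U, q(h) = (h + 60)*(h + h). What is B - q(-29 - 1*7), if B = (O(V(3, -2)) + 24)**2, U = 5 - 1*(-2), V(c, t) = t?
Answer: 2689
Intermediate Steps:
q(h) = 2*h*(60 + h) (q(h) = (60 + h)*(2*h) = 2*h*(60 + h))
U = 7 (U = 5 + 2 = 7)
O(W) = 7
B = 961 (B = (7 + 24)**2 = 31**2 = 961)
B - q(-29 - 1*7) = 961 - 2*(-29 - 1*7)*(60 + (-29 - 1*7)) = 961 - 2*(-29 - 7)*(60 + (-29 - 7)) = 961 - 2*(-36)*(60 - 36) = 961 - 2*(-36)*24 = 961 - 1*(-1728) = 961 + 1728 = 2689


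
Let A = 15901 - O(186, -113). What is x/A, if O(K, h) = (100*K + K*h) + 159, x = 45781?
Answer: 45781/18160 ≈ 2.5210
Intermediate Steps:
O(K, h) = 159 + 100*K + K*h
A = 18160 (A = 15901 - (159 + 100*186 + 186*(-113)) = 15901 - (159 + 18600 - 21018) = 15901 - 1*(-2259) = 15901 + 2259 = 18160)
x/A = 45781/18160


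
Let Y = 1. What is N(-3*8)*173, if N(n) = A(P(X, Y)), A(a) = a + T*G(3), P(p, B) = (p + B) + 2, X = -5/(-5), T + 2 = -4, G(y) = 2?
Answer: -1384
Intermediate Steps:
T = -6 (T = -2 - 4 = -6)
X = 1 (X = -5*(-⅕) = 1)
P(p, B) = 2 + B + p (P(p, B) = (B + p) + 2 = 2 + B + p)
A(a) = -12 + a (A(a) = a - 6*2 = a - 12 = -12 + a)
N(n) = -8 (N(n) = -12 + (2 + 1 + 1) = -12 + 4 = -8)
N(-3*8)*173 = -8*173 = -1384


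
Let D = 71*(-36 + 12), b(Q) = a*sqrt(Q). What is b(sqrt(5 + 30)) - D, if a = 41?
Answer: 1704 + 41*35**(1/4) ≈ 1803.7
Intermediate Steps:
b(Q) = 41*sqrt(Q)
D = -1704 (D = 71*(-24) = -1704)
b(sqrt(5 + 30)) - D = 41*sqrt(sqrt(5 + 30)) - 1*(-1704) = 41*sqrt(sqrt(35)) + 1704 = 41*35**(1/4) + 1704 = 1704 + 41*35**(1/4)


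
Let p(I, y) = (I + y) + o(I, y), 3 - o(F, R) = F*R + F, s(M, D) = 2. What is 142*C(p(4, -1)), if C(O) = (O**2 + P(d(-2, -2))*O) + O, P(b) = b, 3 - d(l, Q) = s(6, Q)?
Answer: 6816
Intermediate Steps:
o(F, R) = 3 - F - F*R (o(F, R) = 3 - (F*R + F) = 3 - (F + F*R) = 3 + (-F - F*R) = 3 - F - F*R)
d(l, Q) = 1 (d(l, Q) = 3 - 1*2 = 3 - 2 = 1)
p(I, y) = 3 + y - I*y (p(I, y) = (I + y) + (3 - I - I*y) = 3 + y - I*y)
C(O) = O**2 + 2*O (C(O) = (O**2 + 1*O) + O = (O**2 + O) + O = (O + O**2) + O = O**2 + 2*O)
142*C(p(4, -1)) = 142*((3 - 1 - 1*4*(-1))*(2 + (3 - 1 - 1*4*(-1)))) = 142*((3 - 1 + 4)*(2 + (3 - 1 + 4))) = 142*(6*(2 + 6)) = 142*(6*8) = 142*48 = 6816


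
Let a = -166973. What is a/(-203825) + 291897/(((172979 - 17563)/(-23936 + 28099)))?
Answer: 247707407057843/31677666200 ≈ 7819.6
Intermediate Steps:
a/(-203825) + 291897/(((172979 - 17563)/(-23936 + 28099))) = -166973/(-203825) + 291897/(((172979 - 17563)/(-23936 + 28099))) = -166973*(-1/203825) + 291897/((155416/4163)) = 166973/203825 + 291897/((155416*(1/4163))) = 166973/203825 + 291897/(155416/4163) = 166973/203825 + 291897*(4163/155416) = 166973/203825 + 1215167211/155416 = 247707407057843/31677666200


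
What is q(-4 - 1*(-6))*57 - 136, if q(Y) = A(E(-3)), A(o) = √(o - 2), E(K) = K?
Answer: -136 + 57*I*√5 ≈ -136.0 + 127.46*I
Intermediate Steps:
A(o) = √(-2 + o)
q(Y) = I*√5 (q(Y) = √(-2 - 3) = √(-5) = I*√5)
q(-4 - 1*(-6))*57 - 136 = (I*√5)*57 - 136 = 57*I*√5 - 136 = -136 + 57*I*√5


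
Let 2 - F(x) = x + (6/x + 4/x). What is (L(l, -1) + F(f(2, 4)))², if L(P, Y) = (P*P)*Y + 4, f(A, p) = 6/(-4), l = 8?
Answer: 89401/36 ≈ 2483.4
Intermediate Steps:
f(A, p) = -3/2 (f(A, p) = 6*(-¼) = -3/2)
F(x) = 2 - x - 10/x (F(x) = 2 - (x + (6/x + 4/x)) = 2 - (x + 10/x) = 2 + (-x - 10/x) = 2 - x - 10/x)
L(P, Y) = 4 + Y*P² (L(P, Y) = P²*Y + 4 = Y*P² + 4 = 4 + Y*P²)
(L(l, -1) + F(f(2, 4)))² = ((4 - 1*8²) + (2 - 1*(-3/2) - 10/(-3/2)))² = ((4 - 1*64) + (2 + 3/2 - 10*(-⅔)))² = ((4 - 64) + (2 + 3/2 + 20/3))² = (-60 + 61/6)² = (-299/6)² = 89401/36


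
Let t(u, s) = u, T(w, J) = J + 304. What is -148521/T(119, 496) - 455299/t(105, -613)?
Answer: -75966781/16800 ≈ -4521.8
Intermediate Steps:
T(w, J) = 304 + J
-148521/T(119, 496) - 455299/t(105, -613) = -148521/(304 + 496) - 455299/105 = -148521/800 - 455299*1/105 = -148521*1/800 - 455299/105 = -148521/800 - 455299/105 = -75966781/16800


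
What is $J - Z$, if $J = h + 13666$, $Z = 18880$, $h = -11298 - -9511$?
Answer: $-7001$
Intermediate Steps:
$h = -1787$ ($h = -11298 + 9511 = -1787$)
$J = 11879$ ($J = -1787 + 13666 = 11879$)
$J - Z = 11879 - 18880 = -7001$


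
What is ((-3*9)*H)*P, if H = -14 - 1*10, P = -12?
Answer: -7776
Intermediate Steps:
H = -24 (H = -14 - 10 = -24)
((-3*9)*H)*P = (-3*9*(-24))*(-12) = -27*(-24)*(-12) = 648*(-12) = -7776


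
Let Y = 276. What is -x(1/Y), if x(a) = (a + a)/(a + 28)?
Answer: -2/7729 ≈ -0.00025877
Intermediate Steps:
x(a) = 2*a/(28 + a) (x(a) = (2*a)/(28 + a) = 2*a/(28 + a))
-x(1/Y) = -2/(276*(28 + 1/276)) = -2/(276*7729/276) = -2*276/(276*7729) = -1*2/7729 = -2/7729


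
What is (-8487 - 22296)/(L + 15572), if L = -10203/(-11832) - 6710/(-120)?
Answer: -364224456/184919713 ≈ -1.9696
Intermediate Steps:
L = 671809/11832 (L = -10203*(-1/11832) - 6710*(-1/120) = 3401/3944 + 671/12 = 671809/11832 ≈ 56.779)
(-8487 - 22296)/(L + 15572) = (-8487 - 22296)/(671809/11832 + 15572) = -30783/184919713/11832 = -30783*11832/184919713 = -364224456/184919713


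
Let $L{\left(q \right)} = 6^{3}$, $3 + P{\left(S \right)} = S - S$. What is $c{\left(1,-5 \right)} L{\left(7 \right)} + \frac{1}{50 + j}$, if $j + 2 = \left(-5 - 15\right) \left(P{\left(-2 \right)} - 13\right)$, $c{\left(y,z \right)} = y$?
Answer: $\frac{79489}{368} \approx 216.0$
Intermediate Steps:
$P{\left(S \right)} = -3$ ($P{\left(S \right)} = -3 + \left(S - S\right) = -3 + 0 = -3$)
$j = 318$ ($j = -2 + \left(-5 - 15\right) \left(-3 - 13\right) = -2 + \left(-5 - 15\right) \left(-16\right) = -2 - -320 = -2 + 320 = 318$)
$L{\left(q \right)} = 216$
$c{\left(1,-5 \right)} L{\left(7 \right)} + \frac{1}{50 + j} = 1 \cdot 216 + \frac{1}{50 + 318} = 216 + \frac{1}{368} = \frac{79489}{368}$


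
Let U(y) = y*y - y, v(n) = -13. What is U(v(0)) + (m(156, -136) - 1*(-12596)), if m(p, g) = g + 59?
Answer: 12701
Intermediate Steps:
m(p, g) = 59 + g
U(y) = y² - y
U(v(0)) + (m(156, -136) - 1*(-12596)) = -13*(-1 - 13) + ((59 - 136) - 1*(-12596)) = -13*(-14) + (-77 + 12596) = 182 + 12519 = 12701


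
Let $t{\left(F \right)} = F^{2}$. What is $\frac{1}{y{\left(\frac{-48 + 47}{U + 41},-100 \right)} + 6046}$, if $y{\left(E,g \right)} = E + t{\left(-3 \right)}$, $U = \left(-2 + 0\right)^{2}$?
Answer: $\frac{45}{272474} \approx 0.00016515$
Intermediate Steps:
$U = 4$ ($U = \left(-2\right)^{2} = 4$)
$y{\left(E,g \right)} = 9 + E$ ($y{\left(E,g \right)} = E + \left(-3\right)^{2} = E + 9 = 9 + E$)
$\frac{1}{y{\left(\frac{-48 + 47}{U + 41},-100 \right)} + 6046} = \frac{1}{\left(9 + \frac{-48 + 47}{4 + 41}\right) + 6046} = \frac{1}{\left(9 - \frac{1}{45}\right) + 6046} = \frac{1}{\frac{404}{45} + 6046} = \frac{1}{\frac{272474}{45}} = \frac{45}{272474}$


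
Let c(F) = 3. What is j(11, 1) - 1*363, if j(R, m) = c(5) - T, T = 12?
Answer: -372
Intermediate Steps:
j(R, m) = -9 (j(R, m) = 3 - 1*12 = 3 - 12 = -9)
j(11, 1) - 1*363 = -9 - 1*363 = -9 - 363 = -372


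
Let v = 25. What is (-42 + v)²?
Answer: 289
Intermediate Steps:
(-42 + v)² = (-42 + 25)² = (-17)² = 289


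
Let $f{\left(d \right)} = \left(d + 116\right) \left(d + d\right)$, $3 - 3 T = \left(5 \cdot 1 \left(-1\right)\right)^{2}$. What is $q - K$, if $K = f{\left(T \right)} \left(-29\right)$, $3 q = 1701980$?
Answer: $\frac{4689964}{9} \approx 5.2111 \cdot 10^{5}$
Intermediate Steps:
$T = - \frac{22}{3}$ ($T = 1 - \frac{\left(5 \cdot 1 \left(-1\right)\right)^{2}}{3} = 1 - \frac{\left(5 \left(-1\right)\right)^{2}}{3} = 1 - \frac{\left(-5\right)^{2}}{3} = 1 - \frac{25}{3} = - \frac{22}{3} \approx -7.3333$)
$f{\left(d \right)} = 2 d \left(116 + d\right)$ ($f{\left(d \right)} = \left(116 + d\right) 2 d = 2 d \left(116 + d\right)$)
$q = \frac{1701980}{3}$ ($q = \frac{1}{3} \cdot 1701980 = \frac{1701980}{3} \approx 5.6733 \cdot 10^{5}$)
$K = \frac{415976}{9}$ ($K = 2 \left(- \frac{22}{3}\right) \left(116 - \frac{22}{3}\right) \left(-29\right) = 2 \left(- \frac{22}{3}\right) \frac{326}{3} \left(-29\right) = \left(- \frac{14344}{9}\right) \left(-29\right) = \frac{415976}{9} \approx 46220.0$)
$q - K = \frac{1701980}{3} - \frac{415976}{9} = \frac{4689964}{9}$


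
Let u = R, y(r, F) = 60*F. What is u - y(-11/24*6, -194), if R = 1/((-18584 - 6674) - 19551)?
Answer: 521576759/44809 ≈ 11640.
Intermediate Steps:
R = -1/44809 (R = 1/(-25258 - 19551) = 1/(-44809) = -1/44809 ≈ -2.2317e-5)
u = -1/44809 ≈ -2.2317e-5
u - y(-11/24*6, -194) = -1/44809 - 60*(-194) = -1/44809 - 1*(-11640) = -1/44809 + 11640 = 521576759/44809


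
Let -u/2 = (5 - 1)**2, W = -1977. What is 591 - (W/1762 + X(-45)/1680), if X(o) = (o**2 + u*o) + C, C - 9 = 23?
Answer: 873307103/1480080 ≈ 590.04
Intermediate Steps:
u = -32 (u = -2*(5 - 1)**2 = -2*4**2 = -2*16 = -32)
C = 32 (C = 9 + 23 = 32)
X(o) = 32 + o**2 - 32*o (X(o) = (o**2 - 32*o) + 32 = 32 + o**2 - 32*o)
591 - (W/1762 + X(-45)/1680) = 591 - (-1977/1762 + (32 + (-45)**2 - 32*(-45))/1680) = 591 - (-1977*1/1762 + (32 + 2025 + 1440)*(1/1680)) = 591 - (-1977/1762 + 3497*(1/1680)) = 591 - (-1977/1762 + 3497/1680) = 591 - 1*1420177/1480080 = 591 - 1420177/1480080 = 873307103/1480080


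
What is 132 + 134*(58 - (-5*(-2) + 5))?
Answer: 5894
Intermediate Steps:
132 + 134*(58 - (-5*(-2) + 5)) = 132 + 134*(58 - (10 + 5)) = 132 + 134*(58 - 1*15) = 132 + 134*(58 - 15) = 132 + 134*43 = 132 + 5762 = 5894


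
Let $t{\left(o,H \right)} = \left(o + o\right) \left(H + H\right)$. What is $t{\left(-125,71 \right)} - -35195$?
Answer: $-305$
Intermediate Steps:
$t{\left(o,H \right)} = 4 H o$ ($t{\left(o,H \right)} = 2 o 2 H = 4 H o$)
$t{\left(-125,71 \right)} - -35195 = 4 \cdot 71 \left(-125\right) - -35195 = -35500 + 35195 = -305$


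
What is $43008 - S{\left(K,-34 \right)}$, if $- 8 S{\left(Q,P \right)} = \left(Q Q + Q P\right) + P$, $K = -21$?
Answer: $\frac{345185}{8} \approx 43148.0$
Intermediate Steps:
$S{\left(Q,P \right)} = - \frac{P}{8} - \frac{Q^{2}}{8} - \frac{P Q}{8}$ ($S{\left(Q,P \right)} = - \frac{\left(Q Q + Q P\right) + P}{8} = - \frac{\left(Q^{2} + P Q\right) + P}{8} = - \frac{P + Q^{2} + P Q}{8} = - \frac{P}{8} - \frac{Q^{2}}{8} - \frac{P Q}{8}$)
$43008 - S{\left(K,-34 \right)} = 43008 - \left(\left(- \frac{1}{8}\right) \left(-34\right) - \frac{\left(-21\right)^{2}}{8} - \left(- \frac{17}{4}\right) \left(-21\right)\right) = 43008 - \left(\frac{17}{4} - \frac{441}{8} - \frac{357}{4}\right) = 43008 - - \frac{1121}{8} = 43008 + \frac{1121}{8} = \frac{345185}{8}$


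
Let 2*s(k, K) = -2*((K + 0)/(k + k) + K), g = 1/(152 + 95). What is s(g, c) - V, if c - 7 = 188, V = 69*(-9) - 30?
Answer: -47253/2 ≈ -23627.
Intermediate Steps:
V = -651 (V = -621 - 30 = -651)
g = 1/247 ≈ 0.0040486
c = 195 (c = 7 + 188 = 195)
s(k, K) = -K - K/(2*k) (s(k, K) = (-2*((K + 0)/(k + k) + K))/2 = (-2*(K/((2*k)) + K))/2 = (-2*(K*(1/(2*k)) + K))/2 = (-2*(K/(2*k) + K))/2 = (-2*(K + K/(2*k)))/2 = (-2*K - K/k)/2 = -K - K/(2*k))
s(g, c) - V = (-1*195 - 1/2*195/1/247) - 1*(-651) = (-195 - 1/2*195*247) + 651 = (-195 - 48165/2) + 651 = -48555/2 + 651 = -47253/2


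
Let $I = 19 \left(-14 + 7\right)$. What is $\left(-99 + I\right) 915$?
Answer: $-212280$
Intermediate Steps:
$I = -133$ ($I = 19 \left(-7\right) = -133$)
$\left(-99 + I\right) 915 = \left(-99 - 133\right) 915 = \left(-232\right) 915 = -212280$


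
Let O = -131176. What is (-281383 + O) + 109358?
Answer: -303201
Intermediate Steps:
(-281383 + O) + 109358 = (-281383 - 131176) + 109358 = -412559 + 109358 = -303201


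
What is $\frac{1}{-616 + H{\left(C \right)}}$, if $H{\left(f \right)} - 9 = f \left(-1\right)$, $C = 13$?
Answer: $- \frac{1}{620} \approx -0.0016129$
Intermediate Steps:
$H{\left(f \right)} = 9 - f$ ($H{\left(f \right)} = 9 + f \left(-1\right) = 9 - f$)
$\frac{1}{-616 + H{\left(C \right)}} = \frac{1}{-616 + \left(9 - 13\right)} = \frac{1}{-616 - 4} = \frac{1}{-620} = - \frac{1}{620}$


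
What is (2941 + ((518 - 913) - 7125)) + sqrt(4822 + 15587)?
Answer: -4579 + sqrt(20409) ≈ -4436.1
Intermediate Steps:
(2941 + ((518 - 913) - 7125)) + sqrt(4822 + 15587) = (2941 + (-395 - 7125)) + sqrt(20409) = (2941 - 7520) + sqrt(20409) = -4579 + sqrt(20409)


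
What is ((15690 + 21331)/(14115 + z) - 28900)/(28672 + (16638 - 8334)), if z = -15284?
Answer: -33821121/43224944 ≈ -0.78244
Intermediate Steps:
((15690 + 21331)/(14115 + z) - 28900)/(28672 + (16638 - 8334)) = ((15690 + 21331)/(14115 - 15284) - 28900)/(28672 + (16638 - 8334)) = (37021/(-1169) - 28900)/(28672 + 8304) = (37021*(-1/1169) - 28900)/36976 = (-37021/1169 - 28900)*(1/36976) = -33821121/1169*1/36976 = -33821121/43224944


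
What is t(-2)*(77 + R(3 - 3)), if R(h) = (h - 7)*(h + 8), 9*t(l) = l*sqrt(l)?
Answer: -14*I*sqrt(2)/3 ≈ -6.5997*I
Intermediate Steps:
t(l) = l**(3/2)/9 (t(l) = (l*sqrt(l))/9 = l**(3/2)/9)
R(h) = (-7 + h)*(8 + h)
t(-2)*(77 + R(3 - 3)) = ((-2)**(3/2)/9)*(77 + (-56 + (3 - 3) + (3 - 3)**2)) = ((-2*I*sqrt(2))/9)*(77 + (-56 + 0 + 0**2)) = (-2*I*sqrt(2)/9)*(77 + (-56 + 0 + 0)) = (-2*I*sqrt(2)/9)*(77 - 56) = -2*I*sqrt(2)/9*21 = -14*I*sqrt(2)/3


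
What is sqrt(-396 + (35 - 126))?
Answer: I*sqrt(487) ≈ 22.068*I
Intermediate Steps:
sqrt(-396 + (35 - 126)) = sqrt(-396 - 91) = sqrt(-487) = I*sqrt(487)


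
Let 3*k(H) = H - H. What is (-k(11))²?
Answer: 0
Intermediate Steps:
k(H) = 0 (k(H) = (H - H)/3 = (⅓)*0 = 0)
(-k(11))² = (-1*0)² = 0² = 0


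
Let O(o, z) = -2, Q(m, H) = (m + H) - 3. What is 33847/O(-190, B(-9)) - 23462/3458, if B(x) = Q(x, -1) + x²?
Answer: -58544925/3458 ≈ -16930.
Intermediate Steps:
Q(m, H) = -3 + H + m (Q(m, H) = (H + m) - 3 = -3 + H + m)
B(x) = -4 + x + x² (B(x) = (-3 - 1 + x) + x² = (-4 + x) + x² = -4 + x + x²)
33847/O(-190, B(-9)) - 23462/3458 = 33847/(-2) - 23462/3458 = 33847*(-½) - 23462*1/3458 = -33847/2 - 11731/1729 = -58544925/3458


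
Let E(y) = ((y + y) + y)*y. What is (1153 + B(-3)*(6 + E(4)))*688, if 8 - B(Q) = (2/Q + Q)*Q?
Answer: 681808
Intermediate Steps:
B(Q) = 8 - Q*(Q + 2/Q) (B(Q) = 8 - (2/Q + Q)*Q = 8 - (Q + 2/Q)*Q = 8 - Q*(Q + 2/Q))
E(y) = 3*y**2 (E(y) = (2*y + y)*y = (3*y)*y = 3*y**2)
(1153 + B(-3)*(6 + E(4)))*688 = (1153 + (6 - 1*(-3)**2)*(6 + 3*4**2))*688 = (1153 + (6 - 1*9)*(6 + 3*16))*688 = (1153 + (6 - 9)*(6 + 48))*688 = (1153 - 3*54)*688 = (1153 - 162)*688 = 991*688 = 681808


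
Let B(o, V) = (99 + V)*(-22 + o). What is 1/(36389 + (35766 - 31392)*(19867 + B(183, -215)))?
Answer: 1/5245823 ≈ 1.9063e-7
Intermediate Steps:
B(o, V) = (-22 + o)*(99 + V)
1/(36389 + (35766 - 31392)*(19867 + B(183, -215))) = 1/(36389 + (35766 - 31392)*(19867 + (-2178 - 22*(-215) + 99*183 - 215*183))) = 1/(36389 + 4374*(19867 + (-2178 + 4730 + 18117 - 39345))) = 1/(36389 + 4374*(19867 - 18676)) = 1/(36389 + 4374*1191) = 1/(36389 + 5209434) = 1/5245823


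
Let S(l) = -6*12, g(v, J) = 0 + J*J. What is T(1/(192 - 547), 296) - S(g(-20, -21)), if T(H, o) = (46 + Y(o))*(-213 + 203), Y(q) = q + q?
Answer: -6308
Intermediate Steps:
g(v, J) = J² (g(v, J) = 0 + J² = J²)
S(l) = -72
Y(q) = 2*q
T(H, o) = -460 - 20*o (T(H, o) = (46 + 2*o)*(-213 + 203) = (46 + 2*o)*(-10) = -460 - 20*o)
T(1/(192 - 547), 296) - S(g(-20, -21)) = (-460 - 20*296) - 1*(-72) = (-460 - 5920) + 72 = -6380 + 72 = -6308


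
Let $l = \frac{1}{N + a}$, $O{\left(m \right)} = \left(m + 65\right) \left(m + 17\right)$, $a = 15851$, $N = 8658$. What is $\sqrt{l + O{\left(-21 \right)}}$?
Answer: $\frac{3 i \sqrt{11746845083}}{24509} \approx 13.266 i$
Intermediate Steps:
$O{\left(m \right)} = \left(17 + m\right) \left(65 + m\right)$ ($O{\left(m \right)} = \left(65 + m\right) \left(17 + m\right) = \left(17 + m\right) \left(65 + m\right)$)
$l = \frac{1}{24509}$ ($l = \frac{1}{8658 + 15851} = \frac{1}{24509} \approx 4.0801 \cdot 10^{-5}$)
$\sqrt{l + O{\left(-21 \right)}} = \sqrt{\frac{1}{24509} + \left(1105 + \left(-21\right)^{2} + 82 \left(-21\right)\right)} = \sqrt{\frac{1}{24509} + \left(1105 + 441 - 1722\right)} = \sqrt{\frac{1}{24509} - 176} = \sqrt{- \frac{4313583}{24509}} = \frac{3 i \sqrt{11746845083}}{24509}$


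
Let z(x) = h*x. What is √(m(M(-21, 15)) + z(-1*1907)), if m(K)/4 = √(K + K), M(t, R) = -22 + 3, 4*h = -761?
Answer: √(1451227 + 16*I*√38)/2 ≈ 602.33 + 0.020468*I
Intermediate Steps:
h = -761/4 (h = (¼)*(-761) = -761/4 ≈ -190.25)
M(t, R) = -19
m(K) = 4*√2*√K (m(K) = 4*√(K + K) = 4*√(2*K) = 4*(√2*√K) = 4*√2*√K)
z(x) = -761*x/4
√(m(M(-21, 15)) + z(-1*1907)) = √(4*√2*√(-19) - (-761)*1907/4) = √(4*√2*(I*√19) - 761/4*(-1907)) = √(4*I*√38 + 1451227/4) = √(1451227/4 + 4*I*√38)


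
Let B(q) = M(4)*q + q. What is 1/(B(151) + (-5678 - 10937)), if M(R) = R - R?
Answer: -1/16464 ≈ -6.0739e-5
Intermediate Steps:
M(R) = 0
B(q) = q (B(q) = 0*q + q = 0 + q = q)
1/(B(151) + (-5678 - 10937)) = 1/(151 + (-5678 - 10937)) = 1/(151 - 16615) = 1/(-16464) = -1/16464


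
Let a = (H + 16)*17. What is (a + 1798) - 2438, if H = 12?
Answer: -164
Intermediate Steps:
a = 476 (a = (12 + 16)*17 = 28*17 = 476)
(a + 1798) - 2438 = (476 + 1798) - 2438 = 2274 - 2438 = -164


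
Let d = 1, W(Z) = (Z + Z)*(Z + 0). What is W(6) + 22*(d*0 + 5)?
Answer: 182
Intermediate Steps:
W(Z) = 2*Z² (W(Z) = (2*Z)*Z = 2*Z²)
W(6) + 22*(d*0 + 5) = 2*6² + 22*(1*0 + 5) = 2*36 + 22*(0 + 5) = 72 + 22*5 = 72 + 110 = 182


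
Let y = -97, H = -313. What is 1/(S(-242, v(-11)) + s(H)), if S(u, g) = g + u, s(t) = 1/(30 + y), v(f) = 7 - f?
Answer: -67/15009 ≈ -0.0044640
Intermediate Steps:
s(t) = -1/67 (s(t) = 1/(30 - 97) = 1/(-67) = -1/67)
1/(S(-242, v(-11)) + s(H)) = 1/(((7 - 1*(-11)) - 242) - 1/67) = 1/(((7 + 11) - 242) - 1/67) = 1/((18 - 242) - 1/67) = 1/(-224 - 1/67) = 1/(-15009/67) = -67/15009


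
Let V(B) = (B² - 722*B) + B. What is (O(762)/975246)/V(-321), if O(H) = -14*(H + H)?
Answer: -1778/27183519381 ≈ -6.5407e-8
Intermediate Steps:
V(B) = B² - 721*B
O(H) = -28*H
(O(762)/975246)/V(-321) = (-28*762/975246)/((-321*(-721 - 321))) = (-21336*1/975246)/((-321*(-1042))) = -3556/162541/334482 = -3556/162541*1/334482 = -1778/27183519381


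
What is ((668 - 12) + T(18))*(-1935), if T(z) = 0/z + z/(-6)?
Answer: -1263555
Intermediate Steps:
T(z) = -z/6 (T(z) = 0 + z*(-1/6) = 0 - z/6 = -z/6)
((668 - 12) + T(18))*(-1935) = ((668 - 12) - 1/6*18)*(-1935) = (656 - 3)*(-1935) = 653*(-1935) = -1263555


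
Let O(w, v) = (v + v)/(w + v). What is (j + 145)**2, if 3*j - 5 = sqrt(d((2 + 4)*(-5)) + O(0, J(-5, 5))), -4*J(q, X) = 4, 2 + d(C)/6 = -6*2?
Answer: (440 + I*sqrt(82))**2/9 ≈ 21502.0 + 885.42*I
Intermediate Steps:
d(C) = -84 (d(C) = -12 + 6*(-6*2) = -12 + 6*(-12) = -12 - 72 = -84)
J(q, X) = -1 (J(q, X) = -1/4*4 = -1)
O(w, v) = 2*v/(v + w) (O(w, v) = (2*v)/(v + w) = 2*v/(v + w))
j = 5/3 + I*sqrt(82)/3 (j = 5/3 + sqrt(-84 + 2*(-1)/(-1 + 0))/3 = 5/3 + sqrt(-84 + 2*(-1)/(-1))/3 = 5/3 + sqrt(-84 + 2*(-1)*(-1))/3 = 5/3 + sqrt(-84 + 2)/3 = 5/3 + sqrt(-82)/3 = 5/3 + (I*sqrt(82))/3 = 5/3 + I*sqrt(82)/3 ≈ 1.6667 + 3.0185*I)
(j + 145)**2 = ((5/3 + I*sqrt(82)/3) + 145)**2 = (440/3 + I*sqrt(82)/3)**2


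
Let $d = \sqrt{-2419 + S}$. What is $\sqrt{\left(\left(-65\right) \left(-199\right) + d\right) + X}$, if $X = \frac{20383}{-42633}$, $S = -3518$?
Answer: $\frac{\sqrt{2612159304864 + 201952521 i \sqrt{5937}}}{14211} \approx 113.73 + 0.33875 i$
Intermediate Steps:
$d = i \sqrt{5937}$ ($d = \sqrt{-2419 - 3518} = \sqrt{-5937} = i \sqrt{5937} \approx 77.052 i$)
$X = - \frac{20383}{42633}$ ($X = 20383 \left(- \frac{1}{42633}\right) = - \frac{20383}{42633} \approx -0.4781$)
$\sqrt{\left(\left(-65\right) \left(-199\right) + d\right) + X} = \sqrt{\left(\left(-65\right) \left(-199\right) + i \sqrt{5937}\right) - \frac{20383}{42633}} = \sqrt{\left(12935 + i \sqrt{5937}\right) - \frac{20383}{42633}} = \sqrt{\frac{551437472}{42633} + i \sqrt{5937}}$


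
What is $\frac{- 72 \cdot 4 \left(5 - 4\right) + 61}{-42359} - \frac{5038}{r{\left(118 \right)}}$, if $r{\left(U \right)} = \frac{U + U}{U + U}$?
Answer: $- \frac{213404415}{42359} \approx -5038.0$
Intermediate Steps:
$r{\left(U \right)} = 1$ ($r{\left(U \right)} = \frac{2 U}{2 U} = 2 U \frac{1}{2 U} = 1$)
$\frac{- 72 \cdot 4 \left(5 - 4\right) + 61}{-42359} - \frac{5038}{r{\left(118 \right)}} = \frac{- 72 \cdot 4 \left(5 - 4\right) + 61}{-42359} - \frac{5038}{1} = \left(- 72 \cdot 4 \cdot 1 + 61\right) \left(- \frac{1}{42359}\right) - 5038 = \left(\left(-72\right) 4 + 61\right) \left(- \frac{1}{42359}\right) - 5038 = \left(-288 + 61\right) \left(- \frac{1}{42359}\right) - 5038 = \left(-227\right) \left(- \frac{1}{42359}\right) - 5038 = \frac{227}{42359} - 5038 = - \frac{213404415}{42359}$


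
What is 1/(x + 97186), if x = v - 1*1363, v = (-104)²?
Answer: 1/106639 ≈ 9.3774e-6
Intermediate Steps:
v = 10816
x = 9453 (x = 10816 - 1*1363 = 10816 - 1363 = 9453)
1/(x + 97186) = 1/(9453 + 97186) = 1/106639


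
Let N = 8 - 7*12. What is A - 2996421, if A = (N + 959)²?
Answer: -2216732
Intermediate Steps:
N = -76 (N = 8 - 84 = -76)
A = 779689 (A = (-76 + 959)² = 883² = 779689)
A - 2996421 = 779689 - 2996421 = -2216732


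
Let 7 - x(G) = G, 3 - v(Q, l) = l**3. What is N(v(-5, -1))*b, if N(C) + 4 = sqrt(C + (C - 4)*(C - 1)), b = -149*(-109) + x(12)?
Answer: -32472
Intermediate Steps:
v(Q, l) = 3 - l**3
x(G) = 7 - G
b = 16236 (b = -149*(-109) + (7 - 1*12) = 16241 + (7 - 12) = 16241 - 5 = 16236)
N(C) = -4 + sqrt(C + (-1 + C)*(-4 + C)) (N(C) = -4 + sqrt(C + (C - 4)*(C - 1)) = -4 + sqrt(C + (-4 + C)*(-1 + C)) = -4 + sqrt(C + (-1 + C)*(-4 + C)))
N(v(-5, -1))*b = (-4 + sqrt(4 + (3 - 1*(-1)**3)**2 - 4*(3 - 1*(-1)**3)))*16236 = (-4 + sqrt(4 + (3 - 1*(-1))**2 - 4*(3 - 1*(-1))))*16236 = (-4 + sqrt(4 + (3 + 1)**2 - 4*(3 + 1)))*16236 = (-4 + sqrt(4 + 4**2 - 4*4))*16236 = (-4 + sqrt(4 + 16 - 16))*16236 = (-4 + sqrt(4))*16236 = (-4 + 2)*16236 = -2*16236 = -32472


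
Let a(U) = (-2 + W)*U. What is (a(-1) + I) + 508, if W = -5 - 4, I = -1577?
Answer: -1058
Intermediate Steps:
W = -9
a(U) = -11*U (a(U) = (-2 - 9)*U = -11*U)
(a(-1) + I) + 508 = (-11*(-1) - 1577) + 508 = (11 - 1577) + 508 = -1566 + 508 = -1058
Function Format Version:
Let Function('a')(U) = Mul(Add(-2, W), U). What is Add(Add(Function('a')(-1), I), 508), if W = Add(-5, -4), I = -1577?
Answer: -1058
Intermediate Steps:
W = -9
Function('a')(U) = Mul(-11, U) (Function('a')(U) = Mul(Add(-2, -9), U) = Mul(-11, U))
Add(Add(Function('a')(-1), I), 508) = Add(Add(Mul(-11, -1), -1577), 508) = Add(Add(11, -1577), 508) = Add(-1566, 508) = -1058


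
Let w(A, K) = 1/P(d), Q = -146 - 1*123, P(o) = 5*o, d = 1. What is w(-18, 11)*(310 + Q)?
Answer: 41/5 ≈ 8.2000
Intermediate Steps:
Q = -269 (Q = -146 - 123 = -269)
w(A, K) = ⅕ (w(A, K) = 1/(5*1) = 1/5 = ⅕)
w(-18, 11)*(310 + Q) = (310 - 269)/5 = (⅕)*41 = 41/5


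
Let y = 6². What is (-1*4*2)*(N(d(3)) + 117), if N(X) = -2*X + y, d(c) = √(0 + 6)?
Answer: -1224 + 16*√6 ≈ -1184.8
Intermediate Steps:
y = 36
d(c) = √6
N(X) = 36 - 2*X (N(X) = -2*X + 36 = 36 - 2*X)
(-1*4*2)*(N(d(3)) + 117) = (-1*4*2)*((36 - 2*√6) + 117) = (-4*2)*(153 - 2*√6) = -8*(153 - 2*√6) = -1224 + 16*√6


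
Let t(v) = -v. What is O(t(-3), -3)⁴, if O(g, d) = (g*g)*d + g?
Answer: 331776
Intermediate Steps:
O(g, d) = g + d*g² (O(g, d) = g²*d + g = d*g² + g = g + d*g²)
O(t(-3), -3)⁴ = ((-1*(-3))*(1 - (-3)*(-3)))⁴ = (3*(1 - 3*3))⁴ = (3*(1 - 9))⁴ = (3*(-8))⁴ = (-24)⁴ = 331776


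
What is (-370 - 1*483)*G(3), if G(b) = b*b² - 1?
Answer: -22178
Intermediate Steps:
G(b) = -1 + b³ (G(b) = b³ - 1 = -1 + b³)
(-370 - 1*483)*G(3) = (-370 - 1*483)*(-1 + 3³) = (-370 - 483)*(-1 + 27) = -853*26 = -22178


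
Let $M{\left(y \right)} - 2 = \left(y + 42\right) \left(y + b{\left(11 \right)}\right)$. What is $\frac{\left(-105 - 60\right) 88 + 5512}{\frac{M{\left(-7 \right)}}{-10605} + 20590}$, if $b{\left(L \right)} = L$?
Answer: $- \frac{11941230}{27294601} \approx -0.43749$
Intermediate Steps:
$M{\left(y \right)} = 2 + \left(11 + y\right) \left(42 + y\right)$ ($M{\left(y \right)} = 2 + \left(y + 42\right) \left(y + 11\right) = 2 + \left(42 + y\right) \left(11 + y\right) = 2 + \left(11 + y\right) \left(42 + y\right)$)
$\frac{\left(-105 - 60\right) 88 + 5512}{\frac{M{\left(-7 \right)}}{-10605} + 20590} = \frac{\left(-105 - 60\right) 88 + 5512}{\frac{464 + \left(-7\right)^{2} + 53 \left(-7\right)}{-10605} + 20590} = \frac{\left(-165\right) 88 + 5512}{\left(464 + 49 - 371\right) \left(- \frac{1}{10605}\right) + 20590} = \frac{-14520 + 5512}{142 \left(- \frac{1}{10605}\right) + 20590} = - \frac{9008}{- \frac{142}{10605} + 20590} = - \frac{9008}{\frac{218356808}{10605}} = \left(-9008\right) \frac{10605}{218356808} = - \frac{11941230}{27294601}$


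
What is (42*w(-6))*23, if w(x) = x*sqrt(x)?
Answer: -5796*I*sqrt(6) ≈ -14197.0*I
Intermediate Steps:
w(x) = x**(3/2)
(42*w(-6))*23 = (42*(-6)**(3/2))*23 = (42*(-6*I*sqrt(6)))*23 = -252*I*sqrt(6)*23 = -5796*I*sqrt(6)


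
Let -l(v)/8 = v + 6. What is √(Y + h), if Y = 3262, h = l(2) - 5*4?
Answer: √3178 ≈ 56.374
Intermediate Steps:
l(v) = -48 - 8*v (l(v) = -8*(v + 6) = -8*(6 + v) = -48 - 8*v)
h = -84 (h = (-48 - 8*2) - 5*4 = (-48 - 16) - 20 = -64 - 20 = -84)
√(Y + h) = √(3262 - 84) = √3178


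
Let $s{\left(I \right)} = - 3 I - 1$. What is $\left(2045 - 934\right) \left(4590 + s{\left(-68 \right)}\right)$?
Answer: $5325023$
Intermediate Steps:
$s{\left(I \right)} = -1 - 3 I$
$\left(2045 - 934\right) \left(4590 + s{\left(-68 \right)}\right) = \left(2045 - 934\right) \left(4590 - -203\right) = 1111 \left(4590 + \left(-1 + 204\right)\right) = 1111 \left(4590 + 203\right) = 1111 \cdot 4793 = 5325023$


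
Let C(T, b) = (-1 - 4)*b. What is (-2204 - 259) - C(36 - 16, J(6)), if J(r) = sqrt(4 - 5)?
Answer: -2463 + 5*I ≈ -2463.0 + 5.0*I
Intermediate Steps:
J(r) = I (J(r) = sqrt(-1) = I)
C(T, b) = -5*b
(-2204 - 259) - C(36 - 16, J(6)) = (-2204 - 259) - (-5)*I = -2463 + 5*I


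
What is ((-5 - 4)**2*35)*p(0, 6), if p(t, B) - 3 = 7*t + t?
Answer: 8505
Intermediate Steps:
p(t, B) = 3 + 8*t (p(t, B) = 3 + (7*t + t) = 3 + 8*t)
((-5 - 4)**2*35)*p(0, 6) = ((-5 - 4)**2*35)*(3 + 8*0) = ((-9)**2*35)*(3 + 0) = (81*35)*3 = 2835*3 = 8505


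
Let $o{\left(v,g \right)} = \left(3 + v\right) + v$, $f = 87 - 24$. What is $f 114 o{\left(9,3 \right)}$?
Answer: $150822$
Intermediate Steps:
$f = 63$
$o{\left(v,g \right)} = 3 + 2 v$
$f 114 o{\left(9,3 \right)} = 63 \cdot 114 \left(3 + 2 \cdot 9\right) = 7182 \left(3 + 18\right) = 7182 \cdot 21 = 150822$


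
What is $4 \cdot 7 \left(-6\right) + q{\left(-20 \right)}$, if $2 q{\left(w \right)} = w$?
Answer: $-178$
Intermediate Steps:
$q{\left(w \right)} = \frac{w}{2}$
$4 \cdot 7 \left(-6\right) + q{\left(-20 \right)} = 4 \cdot 7 \left(-6\right) + \frac{1}{2} \left(-20\right) = 28 \left(-6\right) - 10 = -168 - 10 = -178$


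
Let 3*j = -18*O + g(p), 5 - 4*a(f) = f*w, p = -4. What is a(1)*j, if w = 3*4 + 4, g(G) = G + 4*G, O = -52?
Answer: -2519/3 ≈ -839.67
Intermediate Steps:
g(G) = 5*G
w = 16 (w = 12 + 4 = 16)
a(f) = 5/4 - 4*f (a(f) = 5/4 - f*16/4 = 5/4 - 4*f)
j = 916/3 (j = (-18*(-52) + 5*(-4))/3 = (936 - 20)/3 = (⅓)*916 = 916/3 ≈ 305.33)
a(1)*j = (5/4 - 4*1)*(916/3) = (5/4 - 4)*(916/3) = -11/4*916/3 = -2519/3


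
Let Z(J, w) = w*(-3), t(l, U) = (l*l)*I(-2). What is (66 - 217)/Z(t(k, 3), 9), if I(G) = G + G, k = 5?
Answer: 151/27 ≈ 5.5926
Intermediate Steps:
I(G) = 2*G
t(l, U) = -4*l**2 (t(l, U) = (l*l)*(2*(-2)) = l**2*(-4) = -4*l**2)
Z(J, w) = -3*w
(66 - 217)/Z(t(k, 3), 9) = (66 - 217)/((-3*9)) = -151/(-27) = -151*(-1/27) = 151/27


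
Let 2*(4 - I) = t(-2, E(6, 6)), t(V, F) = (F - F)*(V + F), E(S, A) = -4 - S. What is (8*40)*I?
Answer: 1280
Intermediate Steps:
t(V, F) = 0 (t(V, F) = 0*(F + V) = 0)
I = 4 (I = 4 - 1/2*0 = 4 + 0 = 4)
(8*40)*I = (8*40)*4 = 320*4 = 1280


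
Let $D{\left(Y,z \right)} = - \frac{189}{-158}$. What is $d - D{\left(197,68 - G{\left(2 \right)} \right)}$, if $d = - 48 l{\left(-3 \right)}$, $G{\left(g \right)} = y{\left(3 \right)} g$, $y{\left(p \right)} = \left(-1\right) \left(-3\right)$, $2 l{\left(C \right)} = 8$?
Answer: $- \frac{30525}{158} \approx -193.2$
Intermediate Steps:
$l{\left(C \right)} = 4$ ($l{\left(C \right)} = \frac{1}{2} \cdot 8 = 4$)
$y{\left(p \right)} = 3$
$G{\left(g \right)} = 3 g$
$D{\left(Y,z \right)} = \frac{189}{158}$ ($D{\left(Y,z \right)} = \left(-189\right) \left(- \frac{1}{158}\right) = \frac{189}{158}$)
$d = -192$ ($d = \left(-48\right) 4 = -192$)
$d - D{\left(197,68 - G{\left(2 \right)} \right)} = -192 - \frac{189}{158} = - \frac{30525}{158}$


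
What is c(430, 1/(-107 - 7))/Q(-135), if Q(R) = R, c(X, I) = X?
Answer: -86/27 ≈ -3.1852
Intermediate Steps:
c(430, 1/(-107 - 7))/Q(-135) = 430/(-135) = 430*(-1/135) = -86/27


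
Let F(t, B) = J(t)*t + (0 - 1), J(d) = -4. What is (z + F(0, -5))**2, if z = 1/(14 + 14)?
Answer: 729/784 ≈ 0.92985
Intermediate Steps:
z = 1/28 ≈ 0.035714
F(t, B) = -1 - 4*t (F(t, B) = -4*t + (0 - 1) = -4*t - 1 = -1 - 4*t)
(z + F(0, -5))**2 = (1/28 + (-1 - 4*0))**2 = (1/28 + (-1 + 0))**2 = (1/28 - 1)**2 = (-27/28)**2 = 729/784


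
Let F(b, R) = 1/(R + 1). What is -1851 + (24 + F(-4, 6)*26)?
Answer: -12763/7 ≈ -1823.3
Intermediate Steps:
F(b, R) = 1/(1 + R)
-1851 + (24 + F(-4, 6)*26) = -1851 + (24 + 26/(1 + 6)) = -1851 + (24 + 26/7) = -1851 + 194/7 = -12763/7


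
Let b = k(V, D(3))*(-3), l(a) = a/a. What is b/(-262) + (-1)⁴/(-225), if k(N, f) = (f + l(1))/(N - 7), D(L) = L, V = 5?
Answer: -806/29475 ≈ -0.027345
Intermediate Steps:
l(a) = 1
k(N, f) = (1 + f)/(-7 + N) (k(N, f) = (f + 1)/(N - 7) = (1 + f)/(-7 + N))
b = 6 (b = ((1 + 3)/(-7 + 5))*(-3) = (4/(-2))*(-3) = -½*4*(-3) = -2*(-3) = 6)
b/(-262) + (-1)⁴/(-225) = 6/(-262) + (-1)⁴/(-225) = 6*(-1/262) + 1*(-1/225) = -3/131 - 1/225 = -806/29475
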